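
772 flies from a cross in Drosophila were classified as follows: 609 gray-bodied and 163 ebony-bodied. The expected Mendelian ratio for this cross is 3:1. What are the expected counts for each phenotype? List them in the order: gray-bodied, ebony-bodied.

579, 193

The 3:1 ratio has 4 parts, so with N = 772 the expected counts are:
  gray-bodied: 772 × 3/4 = 579
  ebony-bodied: 772 × 1/4 = 193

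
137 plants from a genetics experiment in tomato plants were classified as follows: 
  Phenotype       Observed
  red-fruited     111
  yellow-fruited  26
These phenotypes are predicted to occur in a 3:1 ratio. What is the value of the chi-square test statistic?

Under the 3:1 hypothesis (Σ ratio = 4, N = 137):
  red-fruited: 137 × 3/4 = 102.75
  yellow-fruited: 137 × 1/4 = 34.25
χ² = Σ (O − E)² / E
  red-fruited: (111 − 102.75)² / 102.75 = 0.6624
  yellow-fruited: (26 − 34.25)² / 34.25 = 1.9872
χ² = 0.6624 + 1.9872 = 2.6496 ≈ 2.650

2.650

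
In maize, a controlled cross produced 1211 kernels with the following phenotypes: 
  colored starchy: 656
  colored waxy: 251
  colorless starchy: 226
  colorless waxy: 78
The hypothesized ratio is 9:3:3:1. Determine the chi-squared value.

Expected counts for N = 1211 under a 9:3:3:1 ratio (total parts = 16):
  colored starchy: 1211 × 9/16 = 681.1875
  colored waxy: 1211 × 3/16 = 227.0625
  colorless starchy: 1211 × 3/16 = 227.0625
  colorless waxy: 1211 × 1/16 = 75.6875
χ² = Σ (O − E)² / E
  colored starchy: (656 − 681.1875)² / 681.1875 = 0.9313
  colored waxy: (251 − 227.0625)² / 227.0625 = 2.5236
  colorless starchy: (226 − 227.0625)² / 227.0625 = 0.0050
  colorless waxy: (78 − 75.6875)² / 75.6875 = 0.0707
χ² = 0.9313 + 2.5236 + 0.0050 + 0.0707 = 3.5306 ≈ 3.531

3.531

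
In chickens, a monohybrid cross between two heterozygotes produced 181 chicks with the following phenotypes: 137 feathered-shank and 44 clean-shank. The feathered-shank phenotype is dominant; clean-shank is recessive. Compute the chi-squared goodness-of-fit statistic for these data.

For a monohybrid cross between heterozygotes with complete dominance, the expected phenotypic ratio is 3:1.
Total ratio parts = 4. Expected numbers out of 181:
  feathered-shank: 181 × 3/4 = 135.75
  clean-shank: 181 × 1/4 = 45.25
χ² = Σ (O − E)² / E
  feathered-shank: (137 − 135.75)² / 135.75 = 0.0115
  clean-shank: (44 − 45.25)² / 45.25 = 0.0345
χ² = 0.0115 + 0.0345 = 0.046

0.046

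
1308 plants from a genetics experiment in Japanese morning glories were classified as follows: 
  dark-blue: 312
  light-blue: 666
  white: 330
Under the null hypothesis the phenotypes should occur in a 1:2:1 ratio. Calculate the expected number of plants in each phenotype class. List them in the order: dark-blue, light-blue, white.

327, 654, 327

Total ratio parts = 4. Expected numbers out of 1308:
  dark-blue: 1308 × 1/4 = 327
  light-blue: 1308 × 2/4 = 654
  white: 1308 × 1/4 = 327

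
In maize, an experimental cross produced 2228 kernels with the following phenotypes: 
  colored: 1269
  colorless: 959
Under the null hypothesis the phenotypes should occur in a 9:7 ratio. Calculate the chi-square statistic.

0.452

Expected counts for N = 2228 under a 9:7 ratio (total parts = 16):
  colored: 2228 × 9/16 = 1253.25
  colorless: 2228 × 7/16 = 974.75
χ² = Σ (O − E)² / E
  colored: (1269 − 1253.25)² / 1253.25 = 0.1979
  colorless: (959 − 974.75)² / 974.75 = 0.2545
χ² = 0.1979 + 0.2545 = 0.4524 ≈ 0.452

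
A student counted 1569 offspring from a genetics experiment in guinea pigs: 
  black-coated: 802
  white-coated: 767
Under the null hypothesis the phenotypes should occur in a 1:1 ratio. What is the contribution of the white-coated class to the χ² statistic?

0.390

The 1:1 ratio has 2 parts, so with N = 1569 the expected counts are:
  black-coated: 1569 × 1/2 = 784.5
  white-coated: 1569 × 1/2 = 784.5
Contribution of white-coated: (767 − 784.5)² / 784.5 = 0.3904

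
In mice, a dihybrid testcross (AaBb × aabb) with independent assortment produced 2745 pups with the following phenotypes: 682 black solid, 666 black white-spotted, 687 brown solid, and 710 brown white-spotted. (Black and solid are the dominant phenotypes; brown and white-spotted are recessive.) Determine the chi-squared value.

1.447

A dihybrid testcross with independent assortment gives a 1:1:1:1 ratio.
The 1:1:1:1 ratio has 4 parts, so with N = 2745 the expected counts are:
  black solid: 2745 × 1/4 = 686.25
  black white-spotted: 2745 × 1/4 = 686.25
  brown solid: 2745 × 1/4 = 686.25
  brown white-spotted: 2745 × 1/4 = 686.25
χ² = Σ (O − E)² / E
  black solid: (682 − 686.25)² / 686.25 = 0.0263
  black white-spotted: (666 − 686.25)² / 686.25 = 0.5975
  brown solid: (687 − 686.25)² / 686.25 = 0.0008
  brown white-spotted: (710 − 686.25)² / 686.25 = 0.8219
χ² = 0.0263 + 0.5975 + 0.0008 + 0.8219 = 1.4465 ≈ 1.447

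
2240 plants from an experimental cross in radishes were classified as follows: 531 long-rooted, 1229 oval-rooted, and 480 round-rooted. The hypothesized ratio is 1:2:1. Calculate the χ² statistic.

23.538

Total ratio parts = 4. Expected numbers out of 2240:
  long-rooted: 2240 × 1/4 = 560
  oval-rooted: 2240 × 2/4 = 1120
  round-rooted: 2240 × 1/4 = 560
χ² = Σ (O − E)² / E
  long-rooted: (531 − 560)² / 560 = 1.5018
  oval-rooted: (1229 − 1120)² / 1120 = 10.6080
  round-rooted: (480 − 560)² / 560 = 11.4286
χ² = 1.5018 + 10.6080 + 11.4286 = 23.5384 ≈ 23.538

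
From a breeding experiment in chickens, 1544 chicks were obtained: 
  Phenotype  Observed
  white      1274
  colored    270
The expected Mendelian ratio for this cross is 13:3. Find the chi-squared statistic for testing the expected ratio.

1.617

Under the 13:3 hypothesis (Σ ratio = 16, N = 1544):
  white: 1544 × 13/16 = 1254.5
  colored: 1544 × 3/16 = 289.5
χ² = Σ (O − E)² / E
  white: (1274 − 1254.5)² / 1254.5 = 0.3031
  colored: (270 − 289.5)² / 289.5 = 1.3135
χ² = 0.3031 + 1.3135 = 1.6166 ≈ 1.617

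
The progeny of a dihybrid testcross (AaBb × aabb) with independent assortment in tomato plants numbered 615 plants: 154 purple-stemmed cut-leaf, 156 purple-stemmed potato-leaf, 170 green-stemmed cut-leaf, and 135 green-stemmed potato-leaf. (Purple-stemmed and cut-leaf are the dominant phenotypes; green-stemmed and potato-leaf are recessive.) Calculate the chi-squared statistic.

A dihybrid testcross with independent assortment gives a 1:1:1:1 ratio.
Expected counts for N = 615 under a 1:1:1:1 ratio (total parts = 4):
  purple-stemmed cut-leaf: 615 × 1/4 = 153.75
  purple-stemmed potato-leaf: 615 × 1/4 = 153.75
  green-stemmed cut-leaf: 615 × 1/4 = 153.75
  green-stemmed potato-leaf: 615 × 1/4 = 153.75
χ² = Σ (O − E)² / E
  purple-stemmed cut-leaf: (154 − 153.75)² / 153.75 = 0.0004
  purple-stemmed potato-leaf: (156 − 153.75)² / 153.75 = 0.0329
  green-stemmed cut-leaf: (170 − 153.75)² / 153.75 = 1.7175
  green-stemmed potato-leaf: (135 − 153.75)² / 153.75 = 2.2866
χ² = 0.0004 + 0.0329 + 1.7175 + 2.2866 = 4.0374 ≈ 4.037

4.037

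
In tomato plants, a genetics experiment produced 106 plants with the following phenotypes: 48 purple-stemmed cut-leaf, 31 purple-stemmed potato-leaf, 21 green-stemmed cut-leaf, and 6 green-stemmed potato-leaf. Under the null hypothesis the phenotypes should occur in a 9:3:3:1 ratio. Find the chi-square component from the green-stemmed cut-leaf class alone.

Expected counts for N = 106 under a 9:3:3:1 ratio (total parts = 16):
  purple-stemmed cut-leaf: 106 × 9/16 = 59.625
  purple-stemmed potato-leaf: 106 × 3/16 = 19.875
  green-stemmed cut-leaf: 106 × 3/16 = 19.875
  green-stemmed potato-leaf: 106 × 1/16 = 6.625
Contribution of green-stemmed cut-leaf: (21 − 19.875)² / 19.875 = 0.0637

0.064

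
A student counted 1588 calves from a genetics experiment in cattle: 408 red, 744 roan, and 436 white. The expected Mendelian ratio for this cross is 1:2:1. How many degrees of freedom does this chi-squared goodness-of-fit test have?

2

A goodness-of-fit test with 3 phenotype classes has df = 3 − 1 = 2.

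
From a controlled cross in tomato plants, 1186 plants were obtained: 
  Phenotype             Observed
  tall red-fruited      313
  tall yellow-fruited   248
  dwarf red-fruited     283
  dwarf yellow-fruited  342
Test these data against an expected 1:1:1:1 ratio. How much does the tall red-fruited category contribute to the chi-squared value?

Total ratio parts = 4. Expected numbers out of 1186:
  tall red-fruited: 1186 × 1/4 = 296.5
  tall yellow-fruited: 1186 × 1/4 = 296.5
  dwarf red-fruited: 1186 × 1/4 = 296.5
  dwarf yellow-fruited: 1186 × 1/4 = 296.5
Contribution of tall red-fruited: (313 − 296.5)² / 296.5 = 0.9182

0.918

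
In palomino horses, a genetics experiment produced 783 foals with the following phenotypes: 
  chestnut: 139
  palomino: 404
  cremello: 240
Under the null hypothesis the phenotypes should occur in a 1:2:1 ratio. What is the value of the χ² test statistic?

Expected counts for N = 783 under a 1:2:1 ratio (total parts = 4):
  chestnut: 783 × 1/4 = 195.75
  palomino: 783 × 2/4 = 391.5
  cremello: 783 × 1/4 = 195.75
χ² = Σ (O − E)² / E
  chestnut: (139 − 195.75)² / 195.75 = 16.4524
  palomino: (404 − 391.5)² / 391.5 = 0.3991
  cremello: (240 − 195.75)² / 195.75 = 10.0029
χ² = 16.4524 + 0.3991 + 10.0029 = 26.8544 ≈ 26.854

26.854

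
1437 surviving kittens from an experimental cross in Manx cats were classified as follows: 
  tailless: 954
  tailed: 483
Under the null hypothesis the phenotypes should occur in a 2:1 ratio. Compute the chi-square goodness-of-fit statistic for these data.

Under the 2:1 hypothesis (Σ ratio = 3, N = 1437):
  tailless: 1437 × 2/3 = 958
  tailed: 1437 × 1/3 = 479
χ² = Σ (O − E)² / E
  tailless: (954 − 958)² / 958 = 0.0167
  tailed: (483 − 479)² / 479 = 0.0334
χ² = 0.0167 + 0.0334 = 0.0501 ≈ 0.050

0.050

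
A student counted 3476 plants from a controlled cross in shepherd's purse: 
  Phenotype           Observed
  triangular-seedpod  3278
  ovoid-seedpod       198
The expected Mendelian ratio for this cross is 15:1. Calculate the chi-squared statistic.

1.819

Expected counts for N = 3476 under a 15:1 ratio (total parts = 16):
  triangular-seedpod: 3476 × 15/16 = 3258.75
  ovoid-seedpod: 3476 × 1/16 = 217.25
χ² = Σ (O − E)² / E
  triangular-seedpod: (3278 − 3258.75)² / 3258.75 = 0.1137
  ovoid-seedpod: (198 − 217.25)² / 217.25 = 1.7057
χ² = 0.1137 + 1.7057 = 1.8194 ≈ 1.819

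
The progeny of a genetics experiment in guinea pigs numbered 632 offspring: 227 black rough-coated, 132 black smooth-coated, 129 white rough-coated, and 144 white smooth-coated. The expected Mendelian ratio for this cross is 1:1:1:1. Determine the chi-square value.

Under the 1:1:1:1 hypothesis (Σ ratio = 4, N = 632):
  black rough-coated: 632 × 1/4 = 158
  black smooth-coated: 632 × 1/4 = 158
  white rough-coated: 632 × 1/4 = 158
  white smooth-coated: 632 × 1/4 = 158
χ² = Σ (O − E)² / E
  black rough-coated: (227 − 158)² / 158 = 30.1329
  black smooth-coated: (132 − 158)² / 158 = 4.2785
  white rough-coated: (129 − 158)² / 158 = 5.3228
  white smooth-coated: (144 − 158)² / 158 = 1.2405
χ² = 30.1329 + 4.2785 + 5.3228 + 1.2405 = 40.9747 ≈ 40.975

40.975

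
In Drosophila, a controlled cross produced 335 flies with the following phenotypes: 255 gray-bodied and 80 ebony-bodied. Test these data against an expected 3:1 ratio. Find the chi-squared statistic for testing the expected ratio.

0.224

Expected counts for N = 335 under a 3:1 ratio (total parts = 4):
  gray-bodied: 335 × 3/4 = 251.25
  ebony-bodied: 335 × 1/4 = 83.75
χ² = Σ (O − E)² / E
  gray-bodied: (255 − 251.25)² / 251.25 = 0.0560
  ebony-bodied: (80 − 83.75)² / 83.75 = 0.1679
χ² = 0.0560 + 0.1679 = 0.2239 ≈ 0.224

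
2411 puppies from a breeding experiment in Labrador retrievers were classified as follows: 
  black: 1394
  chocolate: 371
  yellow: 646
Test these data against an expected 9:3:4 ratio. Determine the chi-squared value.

The 9:3:4 ratio has 16 parts, so with N = 2411 the expected counts are:
  black: 2411 × 9/16 = 1356.1875
  chocolate: 2411 × 3/16 = 452.0625
  yellow: 2411 × 4/16 = 602.75
χ² = Σ (O − E)² / E
  black: (1394 − 1356.1875)² / 1356.1875 = 1.0543
  chocolate: (371 − 452.0625)² / 452.0625 = 14.5359
  yellow: (646 − 602.75)² / 602.75 = 3.1034
χ² = 1.0543 + 14.5359 + 3.1034 = 18.6936 ≈ 18.694

18.694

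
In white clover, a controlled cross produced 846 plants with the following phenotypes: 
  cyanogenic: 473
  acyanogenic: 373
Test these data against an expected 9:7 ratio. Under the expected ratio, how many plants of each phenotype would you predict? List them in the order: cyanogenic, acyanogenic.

475.875, 370.125

Total ratio parts = 16. Expected numbers out of 846:
  cyanogenic: 846 × 9/16 = 475.875
  acyanogenic: 846 × 7/16 = 370.125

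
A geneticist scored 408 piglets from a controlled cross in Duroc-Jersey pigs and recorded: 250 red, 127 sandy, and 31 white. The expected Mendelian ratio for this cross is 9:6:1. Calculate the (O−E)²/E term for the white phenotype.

1.186

Under the 9:6:1 hypothesis (Σ ratio = 16, N = 408):
  red: 408 × 9/16 = 229.5
  sandy: 408 × 6/16 = 153
  white: 408 × 1/16 = 25.5
Contribution of white: (31 − 25.5)² / 25.5 = 1.1863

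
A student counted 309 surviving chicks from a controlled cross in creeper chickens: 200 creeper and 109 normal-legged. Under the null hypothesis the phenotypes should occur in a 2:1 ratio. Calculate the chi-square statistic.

Expected counts for N = 309 under a 2:1 ratio (total parts = 3):
  creeper: 309 × 2/3 = 206
  normal-legged: 309 × 1/3 = 103
χ² = Σ (O − E)² / E
  creeper: (200 − 206)² / 206 = 0.1748
  normal-legged: (109 − 103)² / 103 = 0.3495
χ² = 0.1748 + 0.3495 = 0.5243 ≈ 0.524

0.524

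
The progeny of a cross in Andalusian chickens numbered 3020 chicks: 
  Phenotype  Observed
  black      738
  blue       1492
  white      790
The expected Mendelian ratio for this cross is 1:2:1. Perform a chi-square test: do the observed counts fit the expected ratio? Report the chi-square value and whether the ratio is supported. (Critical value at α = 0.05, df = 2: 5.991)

Under the 1:2:1 hypothesis (Σ ratio = 4, N = 3020):
  black: 3020 × 1/4 = 755
  blue: 3020 × 2/4 = 1510
  white: 3020 × 1/4 = 755
χ² = Σ (O − E)² / E
  black: (738 − 755)² / 755 = 0.3828
  blue: (1492 − 1510)² / 1510 = 0.2146
  white: (790 − 755)² / 755 = 1.6225
χ² = 0.3828 + 0.2146 + 1.6225 = 2.2199 ≈ 2.220
Degrees of freedom = 3 − 1 = 2; critical value at α = 0.05 is 5.991.
Since 2.220 < 5.991, we fail to reject the null hypothesis — the data are consistent with the 1:2:1 ratio.

2.220; consistent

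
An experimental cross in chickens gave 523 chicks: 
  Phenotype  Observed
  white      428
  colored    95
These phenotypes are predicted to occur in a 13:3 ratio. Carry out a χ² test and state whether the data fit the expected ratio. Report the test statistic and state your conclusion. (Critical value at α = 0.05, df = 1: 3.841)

0.118; consistent

Under the 13:3 hypothesis (Σ ratio = 16, N = 523):
  white: 523 × 13/16 = 424.9375
  colored: 523 × 3/16 = 98.0625
χ² = Σ (O − E)² / E
  white: (428 − 424.9375)² / 424.9375 = 0.0221
  colored: (95 − 98.0625)² / 98.0625 = 0.0956
χ² = 0.0221 + 0.0956 = 0.1177 ≈ 0.118
Degrees of freedom = 2 − 1 = 1; critical value at α = 0.05 is 3.841.
Since 0.118 < 3.841, we fail to reject the null hypothesis — the data are consistent with the 13:3 ratio.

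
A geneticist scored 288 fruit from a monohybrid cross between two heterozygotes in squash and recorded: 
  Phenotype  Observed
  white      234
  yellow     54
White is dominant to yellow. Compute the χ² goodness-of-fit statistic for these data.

For a monohybrid cross between heterozygotes with complete dominance, the expected phenotypic ratio is 3:1.
Under the 3:1 hypothesis (Σ ratio = 4, N = 288):
  white: 288 × 3/4 = 216
  yellow: 288 × 1/4 = 72
χ² = Σ (O − E)² / E
  white: (234 − 216)² / 216 = 1.5000
  yellow: (54 − 72)² / 72 = 4.5000
χ² = 1.5000 + 4.5000 = 6.000

6.000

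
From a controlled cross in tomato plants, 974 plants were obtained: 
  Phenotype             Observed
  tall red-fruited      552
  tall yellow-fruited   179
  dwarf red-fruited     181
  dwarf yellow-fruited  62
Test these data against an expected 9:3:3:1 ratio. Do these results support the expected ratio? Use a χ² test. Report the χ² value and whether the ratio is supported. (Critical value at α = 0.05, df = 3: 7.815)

0.138; consistent

Total ratio parts = 16. Expected numbers out of 974:
  tall red-fruited: 974 × 9/16 = 547.875
  tall yellow-fruited: 974 × 3/16 = 182.625
  dwarf red-fruited: 974 × 3/16 = 182.625
  dwarf yellow-fruited: 974 × 1/16 = 60.875
χ² = Σ (O − E)² / E
  tall red-fruited: (552 − 547.875)² / 547.875 = 0.0311
  tall yellow-fruited: (179 − 182.625)² / 182.625 = 0.0720
  dwarf red-fruited: (181 − 182.625)² / 182.625 = 0.0145
  dwarf yellow-fruited: (62 − 60.875)² / 60.875 = 0.0208
χ² = 0.0311 + 0.0720 + 0.0145 + 0.0208 = 0.1384 ≈ 0.138
Degrees of freedom = 4 − 1 = 3; critical value at α = 0.05 is 7.815.
Since 0.138 < 7.815, we fail to reject the null hypothesis — the data are consistent with the 9:3:3:1 ratio.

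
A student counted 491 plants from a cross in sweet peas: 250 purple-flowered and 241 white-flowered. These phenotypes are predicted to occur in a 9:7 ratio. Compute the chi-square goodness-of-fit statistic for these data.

5.676

Total ratio parts = 16. Expected numbers out of 491:
  purple-flowered: 491 × 9/16 = 276.1875
  white-flowered: 491 × 7/16 = 214.8125
χ² = Σ (O − E)² / E
  purple-flowered: (250 − 276.1875)² / 276.1875 = 2.4830
  white-flowered: (241 − 214.8125)² / 214.8125 = 3.1925
χ² = 2.4830 + 3.1925 = 5.6755 ≈ 5.676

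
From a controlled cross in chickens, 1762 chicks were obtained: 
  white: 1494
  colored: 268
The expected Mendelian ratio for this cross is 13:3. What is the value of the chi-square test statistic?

Total ratio parts = 16. Expected numbers out of 1762:
  white: 1762 × 13/16 = 1431.625
  colored: 1762 × 3/16 = 330.375
χ² = Σ (O − E)² / E
  white: (1494 − 1431.625)² / 1431.625 = 2.7176
  colored: (268 − 330.375)² / 330.375 = 11.7764
χ² = 2.7176 + 11.7764 = 14.494

14.494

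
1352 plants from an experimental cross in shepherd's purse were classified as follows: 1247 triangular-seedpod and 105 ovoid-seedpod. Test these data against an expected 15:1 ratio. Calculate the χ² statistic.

5.305

Expected counts for N = 1352 under a 15:1 ratio (total parts = 16):
  triangular-seedpod: 1352 × 15/16 = 1267.5
  ovoid-seedpod: 1352 × 1/16 = 84.5
χ² = Σ (O − E)² / E
  triangular-seedpod: (1247 − 1267.5)² / 1267.5 = 0.3316
  ovoid-seedpod: (105 − 84.5)² / 84.5 = 4.9734
χ² = 0.3316 + 4.9734 = 5.305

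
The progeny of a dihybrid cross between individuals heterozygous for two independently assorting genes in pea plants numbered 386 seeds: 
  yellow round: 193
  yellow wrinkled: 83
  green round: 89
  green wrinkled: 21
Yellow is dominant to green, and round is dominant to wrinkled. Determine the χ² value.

8.464

A dihybrid F₂ with independent assortment and complete dominance at both loci gives a 9:3:3:1 phenotypic ratio.
Expected counts for N = 386 under a 9:3:3:1 ratio (total parts = 16):
  yellow round: 386 × 9/16 = 217.125
  yellow wrinkled: 386 × 3/16 = 72.375
  green round: 386 × 3/16 = 72.375
  green wrinkled: 386 × 1/16 = 24.125
χ² = Σ (O − E)² / E
  yellow round: (193 − 217.125)² / 217.125 = 2.6806
  yellow wrinkled: (83 − 72.375)² / 72.375 = 1.5598
  green round: (89 − 72.375)² / 72.375 = 3.8189
  green wrinkled: (21 − 24.125)² / 24.125 = 0.4048
χ² = 2.6806 + 1.5598 + 3.8189 + 0.4048 = 8.4641 ≈ 8.464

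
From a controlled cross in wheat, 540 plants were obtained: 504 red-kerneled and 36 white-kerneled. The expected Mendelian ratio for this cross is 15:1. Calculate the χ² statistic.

Total ratio parts = 16. Expected numbers out of 540:
  red-kerneled: 540 × 15/16 = 506.25
  white-kerneled: 540 × 1/16 = 33.75
χ² = Σ (O − E)² / E
  red-kerneled: (504 − 506.25)² / 506.25 = 0.0100
  white-kerneled: (36 − 33.75)² / 33.75 = 0.1500
χ² = 0.0100 + 0.1500 = 0.160

0.160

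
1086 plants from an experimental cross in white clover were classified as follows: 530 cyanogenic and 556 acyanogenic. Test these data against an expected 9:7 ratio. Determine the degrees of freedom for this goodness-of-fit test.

1

A goodness-of-fit test with 2 phenotype classes has df = 2 − 1 = 1.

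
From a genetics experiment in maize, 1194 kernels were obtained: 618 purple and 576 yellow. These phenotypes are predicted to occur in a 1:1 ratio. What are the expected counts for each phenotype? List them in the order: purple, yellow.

597, 597

The 1:1 ratio has 2 parts, so with N = 1194 the expected counts are:
  purple: 1194 × 1/2 = 597
  yellow: 1194 × 1/2 = 597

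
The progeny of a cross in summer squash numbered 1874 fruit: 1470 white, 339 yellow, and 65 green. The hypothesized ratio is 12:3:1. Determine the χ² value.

Expected counts for N = 1874 under a 12:3:1 ratio (total parts = 16):
  white: 1874 × 12/16 = 1405.5
  yellow: 1874 × 3/16 = 351.375
  green: 1874 × 1/16 = 117.125
χ² = Σ (O − E)² / E
  white: (1470 − 1405.5)² / 1405.5 = 2.9600
  yellow: (339 − 351.375)² / 351.375 = 0.4358
  green: (65 − 117.125)² / 117.125 = 23.1976
χ² = 2.9600 + 0.4358 + 23.1976 = 26.5934 ≈ 26.593

26.593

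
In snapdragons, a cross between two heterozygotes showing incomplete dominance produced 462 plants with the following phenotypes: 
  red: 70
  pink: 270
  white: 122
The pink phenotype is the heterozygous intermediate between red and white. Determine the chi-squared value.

With incomplete dominance, a heterozygote × heterozygote cross gives a 1:2:1 phenotypic ratio.
Under the 1:2:1 hypothesis (Σ ratio = 4, N = 462):
  red: 462 × 1/4 = 115.5
  pink: 462 × 2/4 = 231
  white: 462 × 1/4 = 115.5
χ² = Σ (O − E)² / E
  red: (70 − 115.5)² / 115.5 = 17.9242
  pink: (270 − 231)² / 231 = 6.5844
  white: (122 − 115.5)² / 115.5 = 0.3658
χ² = 17.9242 + 6.5844 + 0.3658 = 24.8744 ≈ 24.874

24.874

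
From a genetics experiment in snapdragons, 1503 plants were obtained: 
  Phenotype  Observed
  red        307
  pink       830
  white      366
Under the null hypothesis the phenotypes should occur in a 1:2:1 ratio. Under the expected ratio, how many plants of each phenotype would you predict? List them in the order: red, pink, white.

375.75, 751.5, 375.75

The 1:2:1 ratio has 4 parts, so with N = 1503 the expected counts are:
  red: 1503 × 1/4 = 375.75
  pink: 1503 × 2/4 = 751.5
  white: 1503 × 1/4 = 375.75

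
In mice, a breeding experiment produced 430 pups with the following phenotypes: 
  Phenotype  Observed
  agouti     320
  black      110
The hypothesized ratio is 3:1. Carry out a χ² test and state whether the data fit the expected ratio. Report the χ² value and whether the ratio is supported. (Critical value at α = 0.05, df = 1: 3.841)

0.078; consistent

Expected counts for N = 430 under a 3:1 ratio (total parts = 4):
  agouti: 430 × 3/4 = 322.5
  black: 430 × 1/4 = 107.5
χ² = Σ (O − E)² / E
  agouti: (320 − 322.5)² / 322.5 = 0.0194
  black: (110 − 107.5)² / 107.5 = 0.0581
χ² = 0.0194 + 0.0581 = 0.0775 ≈ 0.078
Degrees of freedom = 2 − 1 = 1; critical value at α = 0.05 is 3.841.
Since 0.078 < 3.841, we fail to reject the null hypothesis — the data are consistent with the 3:1 ratio.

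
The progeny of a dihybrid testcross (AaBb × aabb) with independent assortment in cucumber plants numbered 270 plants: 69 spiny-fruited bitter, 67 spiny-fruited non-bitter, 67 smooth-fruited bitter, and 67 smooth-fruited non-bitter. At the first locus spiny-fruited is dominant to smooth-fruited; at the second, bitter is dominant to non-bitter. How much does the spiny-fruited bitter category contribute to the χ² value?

0.033

A dihybrid testcross with independent assortment gives a 1:1:1:1 ratio.
Expected counts for N = 270 under a 1:1:1:1 ratio (total parts = 4):
  spiny-fruited bitter: 270 × 1/4 = 67.5
  spiny-fruited non-bitter: 270 × 1/4 = 67.5
  smooth-fruited bitter: 270 × 1/4 = 67.5
  smooth-fruited non-bitter: 270 × 1/4 = 67.5
Contribution of spiny-fruited bitter: (69 − 67.5)² / 67.5 = 0.0333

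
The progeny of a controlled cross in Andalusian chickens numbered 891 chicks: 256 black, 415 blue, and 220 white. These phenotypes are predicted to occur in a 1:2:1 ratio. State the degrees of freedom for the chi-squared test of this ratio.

A goodness-of-fit test with 3 phenotype classes has df = 3 − 1 = 2.

2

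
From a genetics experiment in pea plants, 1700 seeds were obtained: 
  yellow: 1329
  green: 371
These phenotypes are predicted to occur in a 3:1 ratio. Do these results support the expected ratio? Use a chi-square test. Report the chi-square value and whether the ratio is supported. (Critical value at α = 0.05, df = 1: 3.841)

Expected counts for N = 1700 under a 3:1 ratio (total parts = 4):
  yellow: 1700 × 3/4 = 1275
  green: 1700 × 1/4 = 425
χ² = Σ (O − E)² / E
  yellow: (1329 − 1275)² / 1275 = 2.2871
  green: (371 − 425)² / 425 = 6.8612
χ² = 2.2871 + 6.8612 = 9.1483 ≈ 9.148
Degrees of freedom = 2 − 1 = 1; critical value at α = 0.05 is 3.841.
Since 9.148 > 3.841, we reject the null hypothesis — the data do not fit the 3:1 ratio.

9.148; not consistent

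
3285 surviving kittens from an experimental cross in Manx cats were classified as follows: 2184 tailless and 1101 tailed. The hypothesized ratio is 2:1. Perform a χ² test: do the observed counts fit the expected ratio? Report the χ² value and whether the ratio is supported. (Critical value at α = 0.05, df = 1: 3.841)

0.049; consistent

Total ratio parts = 3. Expected numbers out of 3285:
  tailless: 3285 × 2/3 = 2190
  tailed: 3285 × 1/3 = 1095
χ² = Σ (O − E)² / E
  tailless: (2184 − 2190)² / 2190 = 0.0164
  tailed: (1101 − 1095)² / 1095 = 0.0329
χ² = 0.0164 + 0.0329 = 0.0493 ≈ 0.049
Degrees of freedom = 2 − 1 = 1; critical value at α = 0.05 is 3.841.
Since 0.049 < 3.841, we fail to reject the null hypothesis — the data are consistent with the 2:1 ratio.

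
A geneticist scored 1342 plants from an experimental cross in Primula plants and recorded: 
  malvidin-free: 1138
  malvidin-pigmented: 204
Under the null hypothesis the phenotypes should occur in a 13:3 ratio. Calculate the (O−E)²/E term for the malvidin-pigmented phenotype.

Total ratio parts = 16. Expected numbers out of 1342:
  malvidin-free: 1342 × 13/16 = 1090.375
  malvidin-pigmented: 1342 × 3/16 = 251.625
Contribution of malvidin-pigmented: (204 − 251.625)² / 251.625 = 9.0140

9.014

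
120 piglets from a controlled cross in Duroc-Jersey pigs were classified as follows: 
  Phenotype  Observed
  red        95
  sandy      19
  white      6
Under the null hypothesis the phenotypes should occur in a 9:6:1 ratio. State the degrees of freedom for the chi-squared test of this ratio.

A goodness-of-fit test with 3 phenotype classes has df = 3 − 1 = 2.

2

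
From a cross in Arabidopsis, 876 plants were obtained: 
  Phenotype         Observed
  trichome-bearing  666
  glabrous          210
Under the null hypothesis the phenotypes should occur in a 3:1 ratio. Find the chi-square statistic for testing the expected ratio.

0.493

Under the 3:1 hypothesis (Σ ratio = 4, N = 876):
  trichome-bearing: 876 × 3/4 = 657
  glabrous: 876 × 1/4 = 219
χ² = Σ (O − E)² / E
  trichome-bearing: (666 − 657)² / 657 = 0.1233
  glabrous: (210 − 219)² / 219 = 0.3699
χ² = 0.1233 + 0.3699 = 0.4932 ≈ 0.493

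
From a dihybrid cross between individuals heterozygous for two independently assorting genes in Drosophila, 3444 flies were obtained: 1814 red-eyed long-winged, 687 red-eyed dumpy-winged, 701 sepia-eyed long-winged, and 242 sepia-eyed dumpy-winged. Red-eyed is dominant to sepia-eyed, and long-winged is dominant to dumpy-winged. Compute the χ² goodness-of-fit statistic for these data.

18.528

A dihybrid F₂ with independent assortment and complete dominance at both loci gives a 9:3:3:1 phenotypic ratio.
The 9:3:3:1 ratio has 16 parts, so with N = 3444 the expected counts are:
  red-eyed long-winged: 3444 × 9/16 = 1937.25
  red-eyed dumpy-winged: 3444 × 3/16 = 645.75
  sepia-eyed long-winged: 3444 × 3/16 = 645.75
  sepia-eyed dumpy-winged: 3444 × 1/16 = 215.25
χ² = Σ (O − E)² / E
  red-eyed long-winged: (1814 − 1937.25)² / 1937.25 = 7.8413
  red-eyed dumpy-winged: (687 − 645.75)² / 645.75 = 2.6350
  sepia-eyed long-winged: (701 − 645.75)² / 645.75 = 4.7272
  sepia-eyed dumpy-winged: (242 − 215.25)² / 215.25 = 3.3243
χ² = 7.8413 + 2.6350 + 4.7272 + 3.3243 = 18.5278 ≈ 18.528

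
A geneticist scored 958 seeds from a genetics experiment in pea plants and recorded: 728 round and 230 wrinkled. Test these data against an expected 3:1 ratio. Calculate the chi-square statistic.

Total ratio parts = 4. Expected numbers out of 958:
  round: 958 × 3/4 = 718.5
  wrinkled: 958 × 1/4 = 239.5
χ² = Σ (O − E)² / E
  round: (728 − 718.5)² / 718.5 = 0.1256
  wrinkled: (230 − 239.5)² / 239.5 = 0.3768
χ² = 0.1256 + 0.3768 = 0.5024 ≈ 0.502

0.502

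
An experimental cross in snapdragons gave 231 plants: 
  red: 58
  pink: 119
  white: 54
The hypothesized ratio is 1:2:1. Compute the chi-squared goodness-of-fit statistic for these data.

Expected counts for N = 231 under a 1:2:1 ratio (total parts = 4):
  red: 231 × 1/4 = 57.75
  pink: 231 × 2/4 = 115.5
  white: 231 × 1/4 = 57.75
χ² = Σ (O − E)² / E
  red: (58 − 57.75)² / 57.75 = 0.0011
  pink: (119 − 115.5)² / 115.5 = 0.1061
  white: (54 − 57.75)² / 57.75 = 0.2435
χ² = 0.0011 + 0.1061 + 0.2435 = 0.3507 ≈ 0.351

0.351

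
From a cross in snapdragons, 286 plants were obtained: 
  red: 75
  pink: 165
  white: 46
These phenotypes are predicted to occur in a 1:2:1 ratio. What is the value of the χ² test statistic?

Total ratio parts = 4. Expected numbers out of 286:
  red: 286 × 1/4 = 71.5
  pink: 286 × 2/4 = 143
  white: 286 × 1/4 = 71.5
χ² = Σ (O − E)² / E
  red: (75 − 71.5)² / 71.5 = 0.1713
  pink: (165 − 143)² / 143 = 3.3846
  white: (46 − 71.5)² / 71.5 = 9.0944
χ² = 0.1713 + 3.3846 + 9.0944 = 12.6503 ≈ 12.650

12.650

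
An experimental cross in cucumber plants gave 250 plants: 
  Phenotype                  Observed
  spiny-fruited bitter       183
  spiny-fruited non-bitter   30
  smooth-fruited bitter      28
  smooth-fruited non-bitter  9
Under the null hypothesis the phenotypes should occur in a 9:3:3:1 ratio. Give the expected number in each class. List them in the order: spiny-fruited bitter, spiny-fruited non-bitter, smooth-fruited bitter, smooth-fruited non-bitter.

140.625, 46.875, 46.875, 15.625

Total ratio parts = 16. Expected numbers out of 250:
  spiny-fruited bitter: 250 × 9/16 = 140.625
  spiny-fruited non-bitter: 250 × 3/16 = 46.875
  smooth-fruited bitter: 250 × 3/16 = 46.875
  smooth-fruited non-bitter: 250 × 1/16 = 15.625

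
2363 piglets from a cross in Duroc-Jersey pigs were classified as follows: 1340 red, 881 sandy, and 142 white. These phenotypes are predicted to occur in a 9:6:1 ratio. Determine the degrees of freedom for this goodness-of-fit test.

2

A goodness-of-fit test with 3 phenotype classes has df = 3 − 1 = 2.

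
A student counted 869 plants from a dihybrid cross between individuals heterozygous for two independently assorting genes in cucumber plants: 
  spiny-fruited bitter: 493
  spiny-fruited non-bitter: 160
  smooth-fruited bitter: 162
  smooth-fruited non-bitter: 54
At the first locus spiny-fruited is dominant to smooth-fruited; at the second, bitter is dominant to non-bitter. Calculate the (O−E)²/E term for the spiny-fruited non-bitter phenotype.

0.053

A dihybrid F₂ with independent assortment and complete dominance at both loci gives a 9:3:3:1 phenotypic ratio.
Under the 9:3:3:1 hypothesis (Σ ratio = 16, N = 869):
  spiny-fruited bitter: 869 × 9/16 = 488.8125
  spiny-fruited non-bitter: 869 × 3/16 = 162.9375
  smooth-fruited bitter: 869 × 3/16 = 162.9375
  smooth-fruited non-bitter: 869 × 1/16 = 54.3125
Contribution of spiny-fruited non-bitter: (160 − 162.9375)² / 162.9375 = 0.0530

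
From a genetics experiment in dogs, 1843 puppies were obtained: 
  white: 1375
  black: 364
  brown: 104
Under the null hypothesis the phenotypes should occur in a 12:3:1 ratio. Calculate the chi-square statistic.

Expected counts for N = 1843 under a 12:3:1 ratio (total parts = 16):
  white: 1843 × 12/16 = 1382.25
  black: 1843 × 3/16 = 345.5625
  brown: 1843 × 1/16 = 115.1875
χ² = Σ (O − E)² / E
  white: (1375 − 1382.25)² / 1382.25 = 0.0380
  black: (364 − 345.5625)² / 345.5625 = 0.9837
  brown: (104 − 115.1875)² / 115.1875 = 1.0866
χ² = 0.0380 + 0.9837 + 1.0866 = 2.1083 ≈ 2.108

2.108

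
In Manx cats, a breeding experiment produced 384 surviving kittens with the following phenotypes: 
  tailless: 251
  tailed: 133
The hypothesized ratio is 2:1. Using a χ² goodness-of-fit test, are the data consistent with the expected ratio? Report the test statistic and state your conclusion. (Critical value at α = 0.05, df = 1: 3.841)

Total ratio parts = 3. Expected numbers out of 384:
  tailless: 384 × 2/3 = 256
  tailed: 384 × 1/3 = 128
χ² = Σ (O − E)² / E
  tailless: (251 − 256)² / 256 = 0.0977
  tailed: (133 − 128)² / 128 = 0.1953
χ² = 0.0977 + 0.1953 = 0.293
Degrees of freedom = 2 − 1 = 1; critical value at α = 0.05 is 3.841.
Since 0.293 < 3.841, we fail to reject the null hypothesis — the data are consistent with the 2:1 ratio.

0.293; consistent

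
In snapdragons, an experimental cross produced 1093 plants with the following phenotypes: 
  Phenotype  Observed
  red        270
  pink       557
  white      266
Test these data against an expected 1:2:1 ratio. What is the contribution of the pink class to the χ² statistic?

0.202

The 1:2:1 ratio has 4 parts, so with N = 1093 the expected counts are:
  red: 1093 × 1/4 = 273.25
  pink: 1093 × 2/4 = 546.5
  white: 1093 × 1/4 = 273.25
Contribution of pink: (557 − 546.5)² / 546.5 = 0.2017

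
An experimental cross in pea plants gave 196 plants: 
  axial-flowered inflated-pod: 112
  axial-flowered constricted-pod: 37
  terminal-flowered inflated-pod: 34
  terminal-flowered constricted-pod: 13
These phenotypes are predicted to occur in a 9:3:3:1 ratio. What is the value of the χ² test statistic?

The 9:3:3:1 ratio has 16 parts, so with N = 196 the expected counts are:
  axial-flowered inflated-pod: 196 × 9/16 = 110.25
  axial-flowered constricted-pod: 196 × 3/16 = 36.75
  terminal-flowered inflated-pod: 196 × 3/16 = 36.75
  terminal-flowered constricted-pod: 196 × 1/16 = 12.25
χ² = Σ (O − E)² / E
  axial-flowered inflated-pod: (112 − 110.25)² / 110.25 = 0.0278
  axial-flowered constricted-pod: (37 − 36.75)² / 36.75 = 0.0017
  terminal-flowered inflated-pod: (34 − 36.75)² / 36.75 = 0.2058
  terminal-flowered constricted-pod: (13 − 12.25)² / 12.25 = 0.0459
χ² = 0.0278 + 0.0017 + 0.2058 + 0.0459 = 0.2812 ≈ 0.281

0.281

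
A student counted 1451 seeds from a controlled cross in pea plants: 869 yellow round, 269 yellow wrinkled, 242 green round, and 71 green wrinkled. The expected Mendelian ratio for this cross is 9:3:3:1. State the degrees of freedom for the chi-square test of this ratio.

3

A goodness-of-fit test with 4 phenotype classes has df = 4 − 1 = 3.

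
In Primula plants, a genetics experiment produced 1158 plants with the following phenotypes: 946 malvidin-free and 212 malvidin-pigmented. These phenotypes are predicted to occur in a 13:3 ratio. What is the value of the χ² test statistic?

0.149

Expected counts for N = 1158 under a 13:3 ratio (total parts = 16):
  malvidin-free: 1158 × 13/16 = 940.875
  malvidin-pigmented: 1158 × 3/16 = 217.125
χ² = Σ (O − E)² / E
  malvidin-free: (946 − 940.875)² / 940.875 = 0.0279
  malvidin-pigmented: (212 − 217.125)² / 217.125 = 0.1210
χ² = 0.0279 + 0.1210 = 0.1489 ≈ 0.149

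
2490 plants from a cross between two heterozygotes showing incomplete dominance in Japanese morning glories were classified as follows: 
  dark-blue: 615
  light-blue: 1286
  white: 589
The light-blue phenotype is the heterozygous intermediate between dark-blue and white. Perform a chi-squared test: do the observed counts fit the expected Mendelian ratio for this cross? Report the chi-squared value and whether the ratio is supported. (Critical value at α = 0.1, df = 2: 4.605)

With incomplete dominance, a heterozygote × heterozygote cross gives a 1:2:1 phenotypic ratio.
Expected counts for N = 2490 under a 1:2:1 ratio (total parts = 4):
  dark-blue: 2490 × 1/4 = 622.5
  light-blue: 2490 × 2/4 = 1245
  white: 2490 × 1/4 = 622.5
χ² = Σ (O − E)² / E
  dark-blue: (615 − 622.5)² / 622.5 = 0.0904
  light-blue: (1286 − 1245)² / 1245 = 1.3502
  white: (589 − 622.5)² / 622.5 = 1.8028
χ² = 0.0904 + 1.3502 + 1.8028 = 3.2434 ≈ 3.243
Degrees of freedom = 3 − 1 = 2; critical value at α = 0.1 is 4.605.
Since 3.243 < 4.605, we fail to reject the null hypothesis — the data are consistent with the 1:2:1 ratio.

3.243; consistent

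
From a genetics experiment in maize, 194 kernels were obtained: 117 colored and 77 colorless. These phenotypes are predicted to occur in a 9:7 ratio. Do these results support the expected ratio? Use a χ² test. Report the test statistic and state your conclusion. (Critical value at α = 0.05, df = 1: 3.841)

Under the 9:7 hypothesis (Σ ratio = 16, N = 194):
  colored: 194 × 9/16 = 109.125
  colorless: 194 × 7/16 = 84.875
χ² = Σ (O − E)² / E
  colored: (117 − 109.125)² / 109.125 = 0.5683
  colorless: (77 − 84.875)² / 84.875 = 0.7307
χ² = 0.5683 + 0.7307 = 1.299
Degrees of freedom = 2 − 1 = 1; critical value at α = 0.05 is 3.841.
Since 1.299 < 3.841, we fail to reject the null hypothesis — the data are consistent with the 9:7 ratio.

1.299; consistent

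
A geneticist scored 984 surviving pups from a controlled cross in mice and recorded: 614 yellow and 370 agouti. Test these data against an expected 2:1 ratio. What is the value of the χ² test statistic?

8.067

Under the 2:1 hypothesis (Σ ratio = 3, N = 984):
  yellow: 984 × 2/3 = 656
  agouti: 984 × 1/3 = 328
χ² = Σ (O − E)² / E
  yellow: (614 − 656)² / 656 = 2.6890
  agouti: (370 − 328)² / 328 = 5.3780
χ² = 2.6890 + 5.3780 = 8.067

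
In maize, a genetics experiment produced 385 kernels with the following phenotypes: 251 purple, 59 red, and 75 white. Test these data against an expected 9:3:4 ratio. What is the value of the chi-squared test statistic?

12.577

Total ratio parts = 16. Expected numbers out of 385:
  purple: 385 × 9/16 = 216.5625
  red: 385 × 3/16 = 72.1875
  white: 385 × 4/16 = 96.25
χ² = Σ (O − E)² / E
  purple: (251 − 216.5625)² / 216.5625 = 5.4762
  red: (59 − 72.1875)² / 72.1875 = 2.4091
  white: (75 − 96.25)² / 96.25 = 4.6916
χ² = 5.4762 + 2.4091 + 4.6916 = 12.5769 ≈ 12.577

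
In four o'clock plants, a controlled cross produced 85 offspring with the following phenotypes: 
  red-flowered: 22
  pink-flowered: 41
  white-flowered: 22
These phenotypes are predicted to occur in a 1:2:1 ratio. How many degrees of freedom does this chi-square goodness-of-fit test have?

A goodness-of-fit test with 3 phenotype classes has df = 3 − 1 = 2.

2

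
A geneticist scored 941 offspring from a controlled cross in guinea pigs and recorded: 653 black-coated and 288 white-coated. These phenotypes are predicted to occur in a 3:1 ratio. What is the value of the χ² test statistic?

Expected counts for N = 941 under a 3:1 ratio (total parts = 4):
  black-coated: 941 × 3/4 = 705.75
  white-coated: 941 × 1/4 = 235.25
χ² = Σ (O − E)² / E
  black-coated: (653 − 705.75)² / 705.75 = 3.9427
  white-coated: (288 − 235.25)² / 235.25 = 11.8281
χ² = 3.9427 + 11.8281 = 15.7708 ≈ 15.771

15.771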